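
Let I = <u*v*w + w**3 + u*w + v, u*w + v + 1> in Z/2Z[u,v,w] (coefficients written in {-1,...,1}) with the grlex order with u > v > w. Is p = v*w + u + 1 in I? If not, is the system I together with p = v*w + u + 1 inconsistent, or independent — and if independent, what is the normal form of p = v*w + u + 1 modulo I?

v*w + u + 1 is independent of I; its normal form modulo I is v*w + u + 1.

First compute the reduced Gröbner basis of I by Buchberger's algorithm.
f_1 = u*v*w + w**3 + u*w + v, LT = u*v*w.
f_2 = u*w + v + 1, LT = u*w.

S(f_1,f_2): lcm = u*v*w. S = w**3 + u*w + v**2.
  leading term w**3: no divisor's leading term divides it; move w**3 to the remainder.
  leading term u*w: subtract (1)·f_2 from u*w + v**2 → v**2 + v + 1
  leading term v**2: no divisor's leading term divides it; move v**2 to the remainder.
  leading term v: no divisor's leading term divides it; move v to the remainder.
  leading term 1: no divisor's leading term divides it; move 1 to the remainder.
  remainder w**3 + v**2 + v + 1 ≠ 0; add h_3 = w**3 + v**2 + v + 1 to the basis.

S(f_1,h_3): lcm = u*v*w**3. S = w**5 + u*v**3 + u*w**3 + u*v**2 + v*w**2 + u*v.
  leading term w**5: subtract (w**2)·h_3 from w**5 + u*v**3 + u*w**3 + u*v**2 + v*w**2 + u*v → u*v**3 + u*w**3 + v**2*w**2 + u*v**2 + u*v + w**2
  leading term u*v**3: no divisor's leading term divides it; move u*v**3 to the remainder.
  leading term u*w**3: subtract (w**2)·f_2 from u*w**3 + v**2*w**2 + u*v**2 + u*v + w**2 → v**2*w**2 + u*v**2 + v*w**2 + u*v
  leading term v**2*w**2: no divisor's leading term divides it; move v**2*w**2 to the remainder.
  leading term u*v**2: no divisor's leading term divides it; move u*v**2 to the remainder.
  leading term v*w**2: no divisor's leading term divides it; move v*w**2 to the remainder.
  leading term u*v: no divisor's leading term divides it; move u*v to the remainder.
  remainder u*v**3 + v**2*w**2 + u*v**2 + v*w**2 + u*v ≠ 0; add h_4 = u*v**3 + v**2*w**2 + u*v**2 + v*w**2 + u*v to the basis.

S(f_2,h_3): lcm = u*w**3. S = u*v**2 + v*w**2 + u*v + w**2 + u.
  leading term u*v**2: no divisor's leading term divides it; move u*v**2 to the remainder.
  leading term v*w**2: no divisor's leading term divides it; move v*w**2 to the remainder.
  leading term u*v: no divisor's leading term divides it; move u*v to the remainder.
  leading term w**2: no divisor's leading term divides it; move w**2 to the remainder.
  leading term u: no divisor's leading term divides it; move u to the remainder.
  remainder u*v**2 + v*w**2 + u*v + w**2 + u ≠ 0; add h_5 = u*v**2 + v*w**2 + u*v + w**2 + u to the basis.

The other S-polynomials (S(f_1,h_4), S(f_2,h_4), S(h_3,h_4), S(f_1,h_5), S(f_2,h_5), S(h_3,h_5), S(h_4,h_5)) all reduce to 0 modulo the current basis, so we have a Gröbner basis.
Inter-reduce: drop elements whose leading term is divisible by another's, tail-reduce, and make monic.
Reduced Gröbner basis: {u*v**2 + v*w**2 + u*v + w**2 + u, w**3 + v**2 + v + 1, u*w + v + 1}.
Label its elements g_1 = u*v**2 + v*w**2 + u*v + w**2 + u, g_2 = w**3 + v**2 + v + 1, g_3 = u*w + v + 1.

Reduce p = v*w + u + 1 modulo G:
  leading term v*w: no divisor's leading term divides it; move v*w to the remainder.
  leading term u: no divisor's leading term divides it; move u to the remainder.
  leading term 1: no divisor's leading term divides it; move 1 to the remainder.
  normal form = v*w + u + 1.
The normal form is nonzero, so p ∉ I. Since p minus its normal form lies in I, I + (p) = I + (r) where r = v*w + u + 1; decide whether this ideal is the whole ring.
Run Buchberger on G together with r (pairs among the g_i already reduce to 0 since G is a Gröbner basis):
g_1 = u*v**2 + v*w**2 + u*v + w**2 + u, LT = u*v**2.
g_2 = w**3 + v**2 + v + 1, LT = w**3.
g_3 = u*w + v + 1, LT = u*w.
r = v*w + u + 1, LT = v*w.

S(g_1,r): lcm = u*v**2*w. S = v*w**3 + u**2*v + u*v*w + w**3 + u*v + u*w.
  leading term v*w**3: subtract (v)·g_2 from v*w**3 + u**2*v + u*v*w + w**3 + u*v + u*w → u**2*v + u*v*w + v**3 + w**3 + u*v + u*w + v**2 + v
  leading term u**2*v: no divisor's leading term divides it; move u**2*v to the remainder.
  leading term u*v*w: subtract (v)·g_3 from u*v*w + v**3 + w**3 + u*v + u*w + v**2 + v → v**3 + w**3 + u*v + u*w
  leading term v**3: no divisor's leading term divides it; move v**3 to the remainder.
  leading term w**3: subtract (1)·g_2 from w**3 + u*v + u*w → u*v + u*w + v**2 + v + 1
  leading term u*v: no divisor's leading term divides it; move u*v to the remainder.
  leading term u*w: subtract (1)·g_3 from u*w + v**2 + v + 1 → v**2
  leading term v**2: no divisor's leading term divides it; move v**2 to the remainder.
  remainder u**2*v + v**3 + u*v + v**2 ≠ 0; add m_5 = u**2*v + v**3 + u*v + v**2 to the basis.

S(g_2,r): lcm = v*w**3. S = u*w**2 + v**3 + v**2 + w**2 + v.
  leading term u*w**2: subtract (w)·g_3 from u*w**2 + v**3 + v**2 + w**2 + v → v**3 + v**2 + v*w + w**2 + v + w
  leading term v**3: no divisor's leading term divides it; move v**3 to the remainder.
  leading term v**2: no divisor's leading term divides it; move v**2 to the remainder.
  leading term v*w: subtract (1)·r from v*w + w**2 + v + w → w**2 + u + v + w + 1
  leading term w**2: no divisor's leading term divides it; move w**2 to the remainder.
  leading term u: no divisor's leading term divides it; move u to the remainder.
  leading term v: no divisor's leading term divides it; move v to the remainder.
  leading term w: no divisor's leading term divides it; move w to the remainder.
  leading term 1: no divisor's leading term divides it; move 1 to the remainder.
  remainder v**3 + v**2 + w**2 + u + v + w + 1 ≠ 0; add m_6 = v**3 + v**2 + w**2 + u + v + w + 1 to the basis.

S(g_3,r): lcm = u*v*w. S = u**2 + v**2 + u + v.
  leading term u**2: no divisor's leading term divides it; move u**2 to the remainder.
  leading term v**2: no divisor's leading term divides it; move v**2 to the remainder.
  leading term u: no divisor's leading term divides it; move u to the remainder.
  leading term v: no divisor's leading term divides it; move v to the remainder.
  remainder u**2 + v**2 + u + v ≠ 0; add m_7 = u**2 + v**2 + u + v to the basis.

The other S-polynomials (S(g_1,g_2), S(g_1,g_3), S(g_2,g_3), S(g_1,m_5), S(g_2,m_5), S(g_3,m_5), S(r,m_5), S(g_1,m_6), S(g_2,m_6), S(g_3,m_6), S(r,m_6), S(m_5,m_6), S(g_1,m_7), S(g_2,m_7), S(g_3,m_7), S(r,m_7), S(m_5,m_7), S(m_6,m_7)) all reduce to 0 modulo the current basis, so we have a Gröbner basis.
Inter-reduce: drop elements whose leading term is divisible by another's, tail-reduce, and make monic.
Reduced Gröbner basis: {u*v**2 + u*v + w**2 + u + v + w + 1, v**3 + v**2 + w**2 + u + v + w + 1, w**3 + v**2 + v + 1, u**2 + v**2 + u + v, u*w + v + 1, v*w + u + 1}.
The reduced Gröbner basis of I + (p) is {u*v**2 + u*v + w**2 + u + v + w + 1, v**3 + v**2 + w**2 + u + v + w + 1, w**3 + v**2 + v + 1, u**2 + v**2 + u + v, u*w + v + 1, v*w + u + 1} ≠ {1}, a proper ideal, so the enlarged system stays consistent: p is independent of I, with normal form v*w + u + 1.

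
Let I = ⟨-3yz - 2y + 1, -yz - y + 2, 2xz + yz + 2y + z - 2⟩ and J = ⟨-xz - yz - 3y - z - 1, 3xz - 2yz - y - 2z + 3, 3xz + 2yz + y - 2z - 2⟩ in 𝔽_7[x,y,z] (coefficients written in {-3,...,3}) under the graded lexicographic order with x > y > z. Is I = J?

For a fixed monomial order, each ideal has a unique reduced Gröbner basis; comparing bases decides equality.
Buchberger on the first generating set:
f_1 = -3yz - 2y + 1, LT = yz.
f_2 = -yz - y + 2, LT = yz.
f_3 = 2xz + yz + 2y + z - 2, LT = xz.

S(f_1,f_2): lcm = yz. S = 2y - 3.
  reduce S modulo (f_1, f_2, f_3):
  remainder 2y - 3 ≠ 0; add g_4 = 2y - 3 to the basis.

S(f_1,f_3): lcm = xyz. S = 3y²z + 3xy - y² + 3yz + 2x + y.
  reduce S modulo (f_1, f_2, f_3, g_4):
  remainder 3x + 3 ≠ 0; add g_5 = 3x + 3 to the basis.

S(f_1,g_4): lcm = yz. S = 3y - 2z + 2.
  reduce S modulo (f_1, f_2, f_3, g_4, g_5):
  remainder -2z + 3 ≠ 0; add g_6 = -2z + 3 to the basis.

The other S-polynomials (S(f_2,f_3), S(f_2,g_4), S(f_3,g_4), S(f_1,g_5), S(f_2,g_5), S(f_3,g_5), S(g_4,g_5), S(f_1,g_6), S(f_2,g_6), S(f_3,g_6), S(g_4,g_6), S(g_5,g_6)) all reduce to 0 modulo the current basis, so we have a Gröbner basis.
Inter-reduce: drop elements whose leading term is divisible by another's, tail-reduce, and make monic.
Reduced Gröbner basis: {x + 1, y + 2, z + 2}.

Buchberger on the second generating set:
h_1 = -xz - yz - 3y - z - 1, LT = xz.
h_2 = 3xz - 2yz - y - 2z + 3, LT = xz.
h_3 = 3xz + 2yz + y - 2z - 2, LT = xz.

S(h_1,h_2): lcm = xz. S = -3yz + y - 3z.
  reduce S modulo (h_1, h_2, h_3):
  remainder -3yz + y - 3z ≠ 0; add k_4 = -3yz + y - 3z to the basis.

S(h_1,h_3): lcm = xz. S = -2yz - 2y - 3z - 3.
  reduce S modulo (h_1, h_2, h_3, k_4):
  remainder 2y - z - 3 ≠ 0; add k_5 = 2y - z - 3 to the basis.

S(h_1,k_4): lcm = xyz. S = y²z - 2xy - xz + 3y² + yz + y.
  reduce S modulo (h_1, h_2, h_3, k_4, k_5):
  remainder -3x + 3z + 2 ≠ 0; add k_6 = -3x + 3z + 2 to the basis.

S(k_4,k_5): lcm = yz. S = -3z² + 2y - z.
  reduce S modulo (h_1, h_2, h_3, k_4, k_5, k_6):
  remainder -3z² + 3 ≠ 0; add k_7 = -3z² + 3 to the basis.

The other S-polynomials (S(h_2,h_3), S(h_2,k_4), S(h_3,k_4), S(h_1,k_5), S(h_2,k_5), S(h_3,k_5), S(h_1,k_6), S(h_2,k_6), S(h_3,k_6), S(k_4,k_6), S(k_5,k_6), S(h_1,k_7), S(h_2,k_7), S(h_3,k_7), S(k_4,k_7), S(k_5,k_7), S(k_6,k_7)) all reduce to 0 modulo the current basis, so we have a Gröbner basis.
Inter-reduce: drop elements whose leading term is divisible by another's, tail-reduce, and make monic.
Reduced Gröbner basis: {z² - 1, x - z - 3, y + 3z + 2}.

The bases are distinct; the ideals are different.

No, the ideals differ.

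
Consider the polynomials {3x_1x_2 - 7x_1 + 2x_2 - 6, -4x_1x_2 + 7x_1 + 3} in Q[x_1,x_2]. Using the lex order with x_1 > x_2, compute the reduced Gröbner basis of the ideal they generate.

G = {x_1 - \tfrac{8}{7}x_2 + \tfrac{15}{7}, x_2^{2} - \tfrac{29}{8}x_2 + \tfrac{21}{8}}

f_1 = 3x_1x_2 - 7x_1 + 2x_2 - 6, LT = x_1x_2.
f_2 = -4x_1x_2 + 7x_1 + 3, LT = x_1x_2.

S(f_1,f_2): lcm = x_1x_2. S = -\tfrac{7}{12}x_1 + \tfrac{2}{3}x_2 - \tfrac{5}{4}.
  reduce S modulo (f_1, f_2):
  remainder -\tfrac{7}{12}x_1 + \tfrac{2}{3}x_2 - \tfrac{5}{4} ≠ 0; add g_3 = -\tfrac{7}{12}x_1 + \tfrac{2}{3}x_2 - \tfrac{5}{4} to the basis.

S(f_1,g_3): lcm = x_1x_2. S = -\tfrac{7}{3}x_1 + \tfrac{8}{7}x_2^{2} - \tfrac{31}{21}x_2 - 2.
  reduce S modulo (f_1, f_2, g_3):
  remainder \tfrac{8}{7}x_2^{2} - \tfrac{29}{7}x_2 + 3 ≠ 0; add g_4 = \tfrac{8}{7}x_2^{2} - \tfrac{29}{7}x_2 + 3 to the basis.

The other S-polynomials (S(f_2,g_3), S(f_1,g_4), S(f_2,g_4), S(g_3,g_4)) all reduce to 0 modulo the current basis, so we have a Gröbner basis.
Inter-reduce: drop elements whose leading term is divisible by another's, tail-reduce, and make monic.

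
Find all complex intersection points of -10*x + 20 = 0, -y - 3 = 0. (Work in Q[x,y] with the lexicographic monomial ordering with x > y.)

Compute a lex Gröbner basis by Buchberger's algorithm.
f_1 = -10*x + 20, LT = x.
f_2 = -y - 3, LT = y.

S(f_1,f_2): leading monomials are coprime, so the S-polynomial reduces to 0 (Buchberger's first criterion).
Every S-polynomial of the final basis reduces to 0, so we have a Gröbner basis.
Inter-reduce: drop elements whose leading term is divisible by another's, tail-reduce, and make monic.
Reduced Gröbner basis: {x - 2, y + 3}.

A lex Gröbner basis eliminates variables successively. Here y + 3 depends only on y, with roots {-3}; lifting each root through the earlier basis elements recovers the full solutions.
  y = -3: the earlier basis element becomes x - 2 = 0, giving x = 2 — point (2, -3).

{(2, -3)}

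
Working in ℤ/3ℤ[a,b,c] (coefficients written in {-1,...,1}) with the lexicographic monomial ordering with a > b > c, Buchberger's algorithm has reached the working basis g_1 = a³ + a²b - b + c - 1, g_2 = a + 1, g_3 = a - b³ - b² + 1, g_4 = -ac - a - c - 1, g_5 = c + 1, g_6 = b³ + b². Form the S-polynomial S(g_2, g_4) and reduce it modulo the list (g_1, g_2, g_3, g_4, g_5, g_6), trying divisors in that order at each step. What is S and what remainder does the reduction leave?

S(g_2, g_4) = -a - 1; remainder on division = 0.

lcm(LM(g_2), LM(g_4)) = ac.
S = (lcm/LT(g_2))·g_2 − (lcm/LT(g_4))·g_4 = -a - 1.
Reduce S modulo (g_1, g_2, g_3, g_4, g_5, g_6) in that order:
  leading term a: subtract (-1)·g_2 from -a - 1 → 0
The remainder is 0, so this S-polynomial contributes no new basis element.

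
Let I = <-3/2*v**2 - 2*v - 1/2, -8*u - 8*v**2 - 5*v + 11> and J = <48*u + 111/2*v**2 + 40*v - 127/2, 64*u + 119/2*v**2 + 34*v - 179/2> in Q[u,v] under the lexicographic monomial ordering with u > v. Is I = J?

Yes, the ideals are equal.

Two ideals are equal iff their reduced Gröbner bases coincide (the reduced basis is unique for a fixed ordering).
Buchberger on the first generating set:
f_1 = -3/2*v**2 - 2*v - 1/2, LT = v**2.
f_2 = -8*u - 8*v**2 - 5*v + 11, LT = u.

The S-polynomials (S(f_1,f_2)) all reduce to 0 modulo the current basis, so we have a Gröbner basis.
Inter-reduce: drop elements whose leading term is divisible by another's, tail-reduce, and make monic.
Reduced Gröbner basis: {u - 17/24*v - 41/24, v**2 + 4/3*v + 1/3}.

Buchberger on the second generating set:
h_1 = 48*u + 111/2*v**2 + 40*v - 127/2, LT = u.
h_2 = 64*u + 119/2*v**2 + 34*v - 179/2, LT = u.

S(h_1,h_2): lcm = u. S = 29/128*v**2 + 29/96*v + 29/384.
  reduce S modulo (h_1, h_2):
  remainder 29/128*v**2 + 29/96*v + 29/384 ≠ 0; add k_3 = 29/128*v**2 + 29/96*v + 29/384 to the basis.

The other S-polynomials (S(h_1,k_3), S(h_2,k_3)) all reduce to 0 modulo the current basis, so we have a Gröbner basis.
Inter-reduce: drop elements whose leading term is divisible by another's, tail-reduce, and make monic.
Reduced Gröbner basis: {u - 17/24*v - 41/24, v**2 + 4/3*v + 1/3}.

The two bases agree; hence the ideals are identical.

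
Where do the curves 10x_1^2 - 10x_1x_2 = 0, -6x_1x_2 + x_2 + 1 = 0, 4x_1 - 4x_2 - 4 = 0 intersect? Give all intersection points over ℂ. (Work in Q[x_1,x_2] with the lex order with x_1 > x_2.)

Compute a lex Gröbner basis by Buchberger's algorithm.
f_1 = 10x_1^2 - 10x_1x_2, LT = x_1^2.
f_2 = -6x_1x_2 + x_2 + 1, LT = x_1x_2.
f_3 = 4x_1 - 4x_2 - 4, LT = x_1.

S(f_1,f_2): lcm = x_1^2x_2. S = -x_1x_2^2 + 1/6x_1x_2 + 1/6x_1.
  leading term x_1x_2^2: subtract (1/6x_2)·f_2 from -x_1x_2^2 + 1/6x_1x_2 + 1/6x_1 → 1/6x_1x_2 + 1/6x_1 - 1/6x_2^2 - 1/6x_2
  leading term x_1x_2: subtract (-1/36)·f_2 from 1/6x_1x_2 + 1/6x_1 - 1/6x_2^2 - 1/6x_2 → 1/6x_1 - 1/6x_2^2 - 5/36x_2 + 1/36
  leading term x_1: subtract (1/24)·f_3 from 1/6x_1 - 1/6x_2^2 - 5/36x_2 + 1/36 → -1/6x_2^2 + 1/36x_2 + 7/36
  leading term x_2^2: no divisor's leading term divides it; move -1/6x_2^2 to the remainder.
  leading term x_2: no divisor's leading term divides it; move 1/36x_2 to the remainder.
  leading term 1: no divisor's leading term divides it; move 7/36 to the remainder.
  remainder -1/6x_2^2 + 1/36x_2 + 7/36 ≠ 0; add h_4 = -1/6x_2^2 + 1/36x_2 + 7/36 to the basis.

S(f_1,f_3): lcm = x_1^2. S = x_1.
  leading term x_1: subtract (1/4)·f_3 from x_1 → x_2 + 1
  leading term x_2: no divisor's leading term divides it; move x_2 to the remainder.
  leading term 1: no divisor's leading term divides it; move 1 to the remainder.
  remainder x_2 + 1 ≠ 0; add h_5 = x_2 + 1 to the basis.

The other S-polynomials (S(f_2,f_3), S(f_1,h_4), S(f_2,h_4), S(f_3,h_4), S(f_1,h_5), S(f_2,h_5), S(f_3,h_5), S(h_4,h_5)) all reduce to 0 modulo the current basis, so we have a Gröbner basis.
Inter-reduce: drop elements whose leading term is divisible by another's, tail-reduce, and make monic.
Reduced Gröbner basis: {x_1, x_2 + 1}.

From the last basis element, x_2 + 1 = 0, so x_2 takes values in {-1}. Each choice, substituted upward through the basis, yields the corresponding point(s) of the solution set.
  x_2 = -1: the earlier basis element becomes x_1 = 0, giving x_1 = 0 — point (0, -1).
Substituting each solution back into the original system confirms all equations vanish.
Zero-dimensionality of the ideal guarantees finitely many solutions over ℂ.

{(0, -1)}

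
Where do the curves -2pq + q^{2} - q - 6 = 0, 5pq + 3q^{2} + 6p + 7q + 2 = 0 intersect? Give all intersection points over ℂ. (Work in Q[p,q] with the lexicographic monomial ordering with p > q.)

{(0, -2), (2, -1), (-50/33, 18/11)}

Compute a lex Gröbner basis by Buchberger's algorithm.
f_1 = -2pq + q^{2} - q - 6, LT = pq.
f_2 = 5pq + 6p + 3q^{2} + 7q + 2, LT = pq.

S(f_1,f_2): lcm = pq. S = -\tfrac{6}{5}p - \tfrac{11}{10}q^{2} - \tfrac{9}{10}q + \tfrac{13}{5}.
  reduce S modulo (f_1, f_2):
  remainder -\tfrac{6}{5}p - \tfrac{11}{10}q^{2} - \tfrac{9}{10}q + \tfrac{13}{5} ≠ 0; add h_3 = -\tfrac{6}{5}p - \tfrac{11}{10}q^{2} - \tfrac{9}{10}q + \tfrac{13}{5} to the basis.

S(f_1,h_3): lcm = pq. S = -\tfrac{11}{12}q^{3} - \tfrac{5}{4}q^{2} + \tfrac{8}{3}q + 3.
  reduce S modulo (f_1, f_2, h_3):
  remainder -\tfrac{11}{12}q^{3} - \tfrac{5}{4}q^{2} + \tfrac{8}{3}q + 3 ≠ 0; add h_4 = -\tfrac{11}{12}q^{3} - \tfrac{5}{4}q^{2} + \tfrac{8}{3}q + 3 to the basis.

The other S-polynomials (S(f_2,h_3), S(f_1,h_4), S(f_2,h_4), S(h_3,h_4)) all reduce to 0 modulo the current basis, so we have a Gröbner basis.
Inter-reduce: drop elements whose leading term is divisible by another's, tail-reduce, and make monic.
Reduced Gröbner basis: {p + \tfrac{11}{12}q^{2} + \tfrac{3}{4}q - \tfrac{13}{6}, q^{3} + \tfrac{15}{11}q^{2} - \tfrac{32}{11}q - \tfrac{36}{11}}.

From the last basis element, q^{3} + \tfrac{15}{11}q^{2} - \tfrac{32}{11}q - \tfrac{36}{11} = 0, so q takes values in {-2, -1, 18/11}. Each choice, substituted upward through the basis, yields the corresponding point(s) of the solution set.
  q = -2: the earlier basis element becomes p = 0, giving p = 0 — point (0, -2).
  q = -1: the earlier basis element becomes p - 2 = 0, giving p = 2 — point (2, -1).
  q = 18/11: the earlier basis element becomes p + \tfrac{50}{33} = 0, giving p = -50/33 — point (-50/33, 18/11).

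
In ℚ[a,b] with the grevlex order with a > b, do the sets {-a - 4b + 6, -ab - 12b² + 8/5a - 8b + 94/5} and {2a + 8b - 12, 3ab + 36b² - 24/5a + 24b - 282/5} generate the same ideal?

Yes, the ideals are equal.

For a fixed monomial order, each ideal has a unique reduced Gröbner basis; comparing bases decides equality.
Buchberger on the first generating set:
f_1 = -a - 4b + 6, LT = a.
f_2 = -ab - 12b² + 8/5a - 8b + 94/5, LT = ab.

S(f_1,f_2): lcm = ab. S = -8b² + 8/5a - 14b + 94/5.
  reduce S modulo (f_1, f_2):
  remainder -8b² - 102/5b + 142/5 ≠ 0; add g_3 = -8b² - 102/5b + 142/5 to the basis.

The other S-polynomials (S(f_1,g_3), S(f_2,g_3)) all reduce to 0 modulo the current basis, so we have a Gröbner basis.
Inter-reduce: drop elements whose leading term is divisible by another's, tail-reduce, and make monic.
Reduced Gröbner basis: {b² + 51/20b - 71/20, a + 4b - 6}.

Buchberger on the second generating set:
h_1 = 2a + 8b - 12, LT = a.
h_2 = 3ab + 36b² - 24/5a + 24b - 282/5, LT = ab.

S(h_1,h_2): lcm = ab. S = -8b² + 8/5a - 14b + 94/5.
  reduce S modulo (h_1, h_2):
  remainder -8b² - 102/5b + 142/5 ≠ 0; add k_3 = -8b² - 102/5b + 142/5 to the basis.

The other S-polynomials (S(h_1,k_3), S(h_2,k_3)) all reduce to 0 modulo the current basis, so we have a Gröbner basis.
Inter-reduce: drop elements whose leading term is divisible by another's, tail-reduce, and make monic.
Reduced Gröbner basis: {b² + 51/20b - 71/20, a + 4b - 6}.

The two bases agree; hence the ideals are identical.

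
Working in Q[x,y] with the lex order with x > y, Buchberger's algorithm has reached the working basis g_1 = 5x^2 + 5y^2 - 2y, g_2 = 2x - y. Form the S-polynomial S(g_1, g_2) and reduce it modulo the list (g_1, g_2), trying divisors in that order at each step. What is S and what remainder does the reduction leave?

lcm(LM(g_1), LM(g_2)) = x^2.
S = (lcm/LT(g_1))·g_1 − (lcm/LT(g_2))·g_2 = 1/2xy + y^2 - 2/5y.
Reduce S modulo (g_1, g_2) in that order:
  leading term xy: subtract (1/4y)·g_2 from 1/2xy + y^2 - 2/5y → 5/4y^2 - 2/5y
  leading term y^2: no divisor's leading term divides it; move 5/4y^2 to the remainder.
  leading term y: no divisor's leading term divides it; move -2/5y to the remainder.
The remainder 5/4y^2 - 2/5y is nonzero, so it would be added as the next basis element.

S(g_1, g_2) = 1/2xy + y^2 - 2/5y; remainder on division = 5/4y^2 - 2/5y.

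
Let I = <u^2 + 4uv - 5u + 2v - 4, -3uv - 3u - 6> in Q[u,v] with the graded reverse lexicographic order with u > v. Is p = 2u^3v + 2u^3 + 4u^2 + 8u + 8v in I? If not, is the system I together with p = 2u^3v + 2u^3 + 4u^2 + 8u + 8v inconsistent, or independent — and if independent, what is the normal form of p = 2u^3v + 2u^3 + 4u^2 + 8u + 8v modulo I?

2u^3v + 2u^3 + 4u^2 + 8u + 8v is independent of I; its normal form modulo I is 8u + 8v.

First compute the reduced Gröbner basis of I by Buchberger's algorithm.
f_1 = u^2 + 4uv - 5u + 2v - 4, LT = u^2.
f_2 = -3uv - 3u - 6, LT = uv.

S(f_1,f_2): lcm = u^2v. S = 4uv^2 - u^2 - 5uv + 2v^2 - 2u - 4v.
  leading term uv^2: subtract (-4/3v)·f_2 from 4uv^2 - u^2 - 5uv + 2v^2 - 2u - 4v → -u^2 - 9uv + 2v^2 - 2u - 12v
  leading term u^2: subtract (-1)·f_1 from -u^2 - 9uv + 2v^2 - 2u - 12v → -5uv + 2v^2 - 7u - 10v - 4
  leading term uv: subtract (5/3)·f_2 from -5uv + 2v^2 - 7u - 10v - 4 → 2v^2 - 2u - 10v + 6
  leading term v^2: no divisor's leading term divides it; move 2v^2 to the remainder.
  leading term u: no divisor's leading term divides it; move -2u to the remainder.
  leading term v: no divisor's leading term divides it; move -10v to the remainder.
  leading term 1: no divisor's leading term divides it; move 6 to the remainder.
  remainder 2v^2 - 2u - 10v + 6 ≠ 0; add h_3 = 2v^2 - 2u - 10v + 6 to the basis.

S(f_1,h_3): leading monomials are coprime, so the S-polynomial reduces to 0 (Buchberger's first criterion).
S(f_2,h_3): lcm = uv^2. S = u^2 + 6uv - 3u + 2v.
  leading term u^2: subtract (1)·f_1 from u^2 + 6uv - 3u + 2v → 2uv + 2u + 4
  leading term uv: subtract (-2/3)·f_2 from 2uv + 2u + 4 → 0
  remainder 0.

Every S-polynomial of the final basis reduces to 0, so we have a Gröbner basis.
Inter-reduce: drop elements whose leading term is divisible by another's, tail-reduce, and make monic.
Reduced Gröbner basis: {u^2 - 9u + 2v - 12, uv + u + 2, v^2 - u - 5v + 3}.
Label its elements g_1 = u^2 - 9u + 2v - 12, g_2 = uv + u + 2, g_3 = v^2 - u - 5v + 3.

Reduce p = 2u^3v + 2u^3 + 4u^2 + 8u + 8v modulo G:
  leading term u^3v: subtract (2uv)·g_1 from 2u^3v + 2u^3 + 4u^2 + 8u + 8v → 2u^3 + 18u^2v - 4uv^2 + 4u^2 + 24uv + 8u + 8v
  leading term u^3: subtract (2u)·g_1 from 2u^3 + 18u^2v - 4uv^2 + 4u^2 + 24uv + 8u + 8v → 18u^2v - 4uv^2 + 22u^2 + 20uv + 32u + 8v
  leading term u^2v: subtract (18v)·g_1 from 18u^2v - 4uv^2 + 22u^2 + 20uv + 32u + 8v → -4uv^2 + 22u^2 + 182uv - 36v^2 + 32u + 224v
  leading term uv^2: subtract (-4v)·g_2 from -4uv^2 + 22u^2 + 182uv - 36v^2 + 32u + 224v → 22u^2 + 186uv - 36v^2 + 32u + 232v
  leading term u^2: subtract (22)·g_1 from 22u^2 + 186uv - 36v^2 + 32u + 232v → 186uv - 36v^2 + 230u + 188v + 264
  leading term uv: subtract (186)·g_2 from 186uv - 36v^2 + 230u + 188v + 264 → -36v^2 + 44u + 188v - 108
  leading term v^2: subtract (-36)·g_3 from -36v^2 + 44u + 188v - 108 → 8u + 8v
  leading term u: no divisor's leading term divides it; move 8u to the remainder.
  leading term v: no divisor's leading term divides it; move 8v to the remainder.
  normal form = 8u + 8v.
The normal form is nonzero, so p ∉ I. Since p minus its normal form lies in I, I + (p) = I + (r) where r = 8u + 8v; decide whether this ideal is the whole ring.
Run Buchberger on G together with r (pairs among the g_i already reduce to 0 since G is a Gröbner basis):
g_1 = u^2 - 9u + 2v - 12, LT = u^2.
g_2 = uv + u + 2, LT = uv.
g_3 = v^2 - u - 5v + 3, LT = v^2.
r = 8u + 8v, LT = u.

S(g_1,g_2): lcm = u^2v. S = -u^2 - 9uv + 2v^2 - 2u - 12v.
  leading term u^2: subtract (-1)·g_1 from -u^2 - 9uv + 2v^2 - 2u - 12v → -9uv + 2v^2 - 11u - 10v - 12
  leading term uv: subtract (-9)·g_2 from -9uv + 2v^2 - 11u - 10v - 12 → 2v^2 - 2u - 10v + 6
  leading term v^2: subtract (2)·g_3 from 2v^2 - 2u - 10v + 6 → 0
  remainder 0.

S(g_1,g_3): leading monomials are coprime, so the S-polynomial reduces to 0 (Buchberger's first criterion).
S(g_1,r): lcm = u^2. S = -uv - 9u + 2v - 12.
  leading term uv: subtract (-1)·g_2 from -uv - 9u + 2v - 12 → -8u + 2v - 10
  leading term u: subtract (-1)·r from -8u + 2v - 10 → 10v - 10
  leading term v: no divisor's leading term divides it; move 10v to the remainder.
  leading term 1: no divisor's leading term divides it; move -10 to the remainder.
  remainder 10v - 10 ≠ 0; add m_5 = 10v - 10 to the basis.

S(g_2,g_3): lcm = uv^2. S = u^2 + 6uv - 3u + 2v.
  leading term u^2: subtract (1)·g_1 from u^2 + 6uv - 3u + 2v → 6uv + 6u + 12
  leading term uv: subtract (6)·g_2 from 6uv + 6u + 12 → 0
  remainder 0.

S(g_2,r): lcm = uv. S = -v^2 + u + 2.
  leading term v^2: subtract (-1)·g_3 from -v^2 + u + 2 → -5v + 5
  leading term v: subtract (-1/2)·m_5 from -5v + 5 → 0
  remainder 0.

S(g_3,r): leading monomials are coprime, so the S-polynomial reduces to 0 (Buchberger's first criterion).
S(g_1,m_5): leading monomials are coprime, so the S-polynomial reduces to 0 (Buchberger's first criterion).
S(g_2,m_5): lcm = uv. S = 2u + 2.
  leading term u: subtract (1/4)·r from 2u + 2 → -2v + 2
  leading term v: subtract (-1/5)·m_5 from -2v + 2 → 0
  remainder 0.

S(g_3,m_5): lcm = v^2. S = -u - 4v + 3.
  leading term u: subtract (-1/8)·r from -u - 4v + 3 → -3v + 3
  leading term v: subtract (-3/10)·m_5 from -3v + 3 → 0
  remainder 0.

S(r,m_5): leading monomials are coprime, so the S-polynomial reduces to 0 (Buchberger's first criterion).
Every S-polynomial of the final basis reduces to 0, so we have a Gröbner basis.
Inter-reduce: drop elements whose leading term is divisible by another's, tail-reduce, and make monic.
Reduced Gröbner basis: {u + 1, v - 1}.
The reduced Gröbner basis of I + (p) is {u + 1, v - 1} ≠ {1}, a proper ideal, so the enlarged system stays consistent: p is independent of I, with normal form 8u + 8v.

The remainder on division by a Gröbner basis is unique — it is the normal form.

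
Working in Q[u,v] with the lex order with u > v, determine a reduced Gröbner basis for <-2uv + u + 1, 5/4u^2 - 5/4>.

G = {u - 2v + 1, v^2 - v}

The reduced Gröbner basis is the canonical form of the ideal for this ordering.

f_1 = -2uv + u + 1, LT = uv.
f_2 = 5/4u^2 - 5/4, LT = u^2.

S(f_1,f_2): lcm = u^2v. S = -1/2u^2 - 1/2u + v.
  leading term u^2: subtract (-2/5)·f_2 from -1/2u^2 - 1/2u + v → -1/2u + v - 1/2
  leading term u: no divisor's leading term divides it; move -1/2u to the remainder.
  leading term v: no divisor's leading term divides it; move v to the remainder.
  leading term 1: no divisor's leading term divides it; move -1/2 to the remainder.
  remainder -1/2u + v - 1/2 ≠ 0; add g_3 = -1/2u + v - 1/2 to the basis.

S(f_1,g_3): lcm = uv. S = -1/2u + 2v^2 - v - 1/2.
  leading term u: subtract (1)·g_3 from -1/2u + 2v^2 - v - 1/2 → 2v^2 - 2v
  leading term v^2: no divisor's leading term divides it; move 2v^2 to the remainder.
  leading term v: no divisor's leading term divides it; move -2v to the remainder.
  remainder 2v^2 - 2v ≠ 0; add g_4 = 2v^2 - 2v to the basis.

The other S-polynomials (S(f_2,g_3), S(f_1,g_4), S(f_2,g_4), S(g_3,g_4)) all reduce to 0 modulo the current basis, so we have a Gröbner basis.
Inter-reduce: drop elements whose leading term is divisible by another's, tail-reduce, and make monic.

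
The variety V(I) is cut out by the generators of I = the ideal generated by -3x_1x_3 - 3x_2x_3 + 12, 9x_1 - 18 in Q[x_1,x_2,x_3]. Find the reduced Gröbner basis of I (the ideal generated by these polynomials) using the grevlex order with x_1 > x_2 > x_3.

G = {x_2x_3 + 2x_3 - 4, x_1 - 2}

f_1 = -3x_1x_3 - 3x_2x_3 + 12, LT = x_1x_3.
f_2 = 9x_1 - 18, LT = x_1.

S(f_1,f_2): lcm = x_1x_3. S = x_2x_3 + 2x_3 - 4.
  leading term x_2x_3: no divisor's leading term divides it; move x_2x_3 to the remainder.
  leading term x_3: no divisor's leading term divides it; move 2x_3 to the remainder.
  leading term 1: no divisor's leading term divides it; move -4 to the remainder.
  remainder x_2x_3 + 2x_3 - 4 ≠ 0; add g_3 = x_2x_3 + 2x_3 - 4 to the basis.

The other S-polynomials (S(f_1,g_3), S(f_2,g_3)) all reduce to 0 modulo the current basis, so we have a Gröbner basis.
Inter-reduce: drop elements whose leading term is divisible by another's, tail-reduce, and make monic.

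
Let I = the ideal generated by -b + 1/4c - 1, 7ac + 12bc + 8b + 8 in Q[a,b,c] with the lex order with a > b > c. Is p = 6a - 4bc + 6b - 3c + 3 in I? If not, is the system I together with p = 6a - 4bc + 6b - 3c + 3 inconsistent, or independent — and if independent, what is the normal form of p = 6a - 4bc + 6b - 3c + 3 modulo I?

First compute the reduced Gröbner basis of I by Buchberger's algorithm.
f_1 = -b + 1/4c - 1, LT = b.
f_2 = 7ac + 12bc + 8b + 8, LT = ac.

S(f_1,f_2): leading monomials are coprime, so the S-polynomial reduces to 0 (Buchberger's first criterion).
Every S-polynomial of the final basis reduces to 0, so we have a Gröbner basis.
Inter-reduce: drop elements whose leading term is divisible by another's, tail-reduce, and make monic.
Reduced Gröbner basis: {ac + 3/7c^2 - 10/7c, b - 1/4c + 1}.
Label its elements g_1 = ac + 3/7c^2 - 10/7c, g_2 = b - 1/4c + 1.

Reduce p = 6a - 4bc + 6b - 3c + 3 modulo G:
  leading term a: no divisor's leading term divides it; move 6a to the remainder.
  leading term bc: subtract (-4c)·g_2 from -4bc + 6b - 3c + 3 → 6b - c^2 + c + 3
  leading term b: subtract (6)·g_2 from 6b - c^2 + c + 3 → -c^2 + 5/2c - 3
  leading term c^2: no divisor's leading term divides it; move -c^2 to the remainder.
  leading term c: no divisor's leading term divides it; move 5/2c to the remainder.
  leading term 1: no divisor's leading term divides it; move -3 to the remainder.
  normal form = 6a - c^2 + 5/2c - 3.
The normal form is nonzero, so p ∉ I. Since p minus its normal form lies in I, I + (p) = I + (r) where r = 6a - c^2 + 5/2c - 3; decide whether this ideal is the whole ring.
Run Buchberger on G together with r (pairs among the g_i already reduce to 0 since G is a Gröbner basis):
g_1 = ac + 3/7c^2 - 10/7c, LT = ac.
g_2 = b - 1/4c + 1, LT = b.
r = 6a - c^2 + 5/2c - 3, LT = a.

S(g_1,g_2): leading monomials are coprime, so the S-polynomial reduces to 0 (Buchberger's first criterion).
S(g_1,r): lcm = ac. S = 1/6c^3 + 1/84c^2 - 13/14c.
  leading term c^3: no divisor's leading term divides it; move 1/6c^3 to the remainder.
  leading term c^2: no divisor's leading term divides it; move 1/84c^2 to the remainder.
  leading term c: no divisor's leading term divides it; move -13/14c to the remainder.
  remainder 1/6c^3 + 1/84c^2 - 13/14c ≠ 0; add m_4 = 1/6c^3 + 1/84c^2 - 13/14c to the basis.

S(g_2,r): leading monomials are coprime, so the S-polynomial reduces to 0 (Buchberger's first criterion).
S(g_1,m_4): lcm = ac^3. S = -1/14ac^2 + 39/7ac + 3/7c^4 - 10/7c^3.
  leading term ac^2: subtract (-1/14c)·g_1 from -1/14ac^2 + 39/7ac + 3/7c^4 - 10/7c^3 → 39/7ac + 3/7c^4 - 137/98c^3 - 5/49c^2
  leading term ac: subtract (39/7)·g_1 from 39/7ac + 3/7c^4 - 137/98c^3 - 5/49c^2 → 3/7c^4 - 137/98c^3 - 122/49c^2 + 390/49c
  leading term c^4: subtract (18/7c)·m_4 from 3/7c^4 - 137/98c^3 - 122/49c^2 + 390/49c → -10/7c^3 - 5/49c^2 + 390/49c
  leading term c^3: subtract (-60/7)·m_4 from -10/7c^3 - 5/49c^2 + 390/49c → 0
  remainder 0.

S(g_2,m_4): leading monomials are coprime, so the S-polynomial reduces to 0 (Buchberger's first criterion).
S(r,m_4): leading monomials are coprime, so the S-polynomial reduces to 0 (Buchberger's first criterion).
Every S-polynomial of the final basis reduces to 0, so we have a Gröbner basis.
Inter-reduce: drop elements whose leading term is divisible by another's, tail-reduce, and make monic.
Reduced Gröbner basis: {a - 1/6c^2 + 5/12c - 1/2, b - 1/4c + 1, c^3 + 1/14c^2 - 39/7c}.
The reduced Gröbner basis of I + (p) is {a - 1/6c^2 + 5/12c - 1/2, b - 1/4c + 1, c^3 + 1/14c^2 - 39/7c} ≠ {1}, a proper ideal, so the enlarged system stays consistent: p is independent of I, with normal form 6a - c^2 + 5/2c - 3.

6a - 4bc + 6b - 3c + 3 is independent of I; its normal form modulo I is 6a - c^2 + 5/2c - 3.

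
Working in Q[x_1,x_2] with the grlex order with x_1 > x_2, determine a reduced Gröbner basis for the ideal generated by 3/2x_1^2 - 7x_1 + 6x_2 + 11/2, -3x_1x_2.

Buchberger's algorithm terminates because the ascending chain of leading-term ideals stabilizes.

f_1 = 3/2x_1^2 - 7x_1 + 6x_2 + 11/2, LT = x_1^2.
f_2 = -3x_1x_2, LT = x_1x_2.

S(f_1,f_2): lcm = x_1^2x_2. S = -14/3x_1x_2 + 4x_2^2 + 11/3x_2.
  leading term x_1x_2: subtract (14/9)·f_2 from -14/3x_1x_2 + 4x_2^2 + 11/3x_2 → 4x_2^2 + 11/3x_2
  leading term x_2^2: no divisor's leading term divides it; move 4x_2^2 to the remainder.
  leading term x_2: no divisor's leading term divides it; move 11/3x_2 to the remainder.
  remainder 4x_2^2 + 11/3x_2 ≠ 0; add g_3 = 4x_2^2 + 11/3x_2 to the basis.

The other S-polynomials (S(f_1,g_3), S(f_2,g_3)) all reduce to 0 modulo the current basis, so we have a Gröbner basis.

G = {x_1^2 - 14/3x_1 + 4x_2 + 11/3, x_1x_2, x_2^2 + 11/12x_2}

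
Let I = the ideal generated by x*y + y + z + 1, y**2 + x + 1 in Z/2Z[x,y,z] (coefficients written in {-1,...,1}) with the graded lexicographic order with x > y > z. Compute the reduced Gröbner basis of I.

f_1 = x*y + y + z + 1, LT = x*y.
f_2 = y**2 + x + 1, LT = y**2.

S(f_1,f_2): lcm = x*y**2. S = x**2 + y**2 + y*z + x + y.
  reduce S modulo (f_1, f_2):
  remainder x**2 + y*z + y + 1 ≠ 0; add g_3 = x**2 + y*z + y + 1 to the basis.

The other S-polynomials (S(f_1,g_3), S(f_2,g_3)) all reduce to 0 modulo the current basis, so we have a Gröbner basis.

G = {x**2 + y*z + y + 1, x*y + y + z + 1, y**2 + x + 1}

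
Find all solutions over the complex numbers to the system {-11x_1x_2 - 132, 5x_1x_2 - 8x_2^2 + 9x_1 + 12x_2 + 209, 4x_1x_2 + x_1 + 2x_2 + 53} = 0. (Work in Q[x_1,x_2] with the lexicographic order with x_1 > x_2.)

{(3, -4)}

Compute a lex Gröbner basis by Buchberger's algorithm.
f_1 = -11x_1x_2 - 132, LT = x_1x_2.
f_2 = 5x_1x_2 + 9x_1 - 8x_2^2 + 12x_2 + 209, LT = x_1x_2.
f_3 = 4x_1x_2 + x_1 + 2x_2 + 53, LT = x_1x_2.

S(f_1,f_2): lcm = x_1x_2. S = -9/5x_1 + 8/5x_2^2 - 12/5x_2 - 149/5.
  leading term x_1: no divisor's leading term divides it; move -9/5x_1 to the remainder.
  leading term x_2^2: no divisor's leading term divides it; move 8/5x_2^2 to the remainder.
  leading term x_2: no divisor's leading term divides it; move -12/5x_2 to the remainder.
  leading term 1: no divisor's leading term divides it; move -149/5 to the remainder.
  remainder -9/5x_1 + 8/5x_2^2 - 12/5x_2 - 149/5 ≠ 0; add h_4 = -9/5x_1 + 8/5x_2^2 - 12/5x_2 - 149/5 to the basis.

S(f_1,f_3): lcm = x_1x_2. S = -1/4x_1 - 1/2x_2 - 5/4.
  leading term x_1: subtract (5/36)·h_4 from -1/4x_1 - 1/2x_2 - 5/4 → -2/9x_2^2 - 1/6x_2 + 26/9
  leading term x_2^2: no divisor's leading term divides it; move -2/9x_2^2 to the remainder.
  leading term x_2: no divisor's leading term divides it; move -1/6x_2 to the remainder.
  leading term 1: no divisor's leading term divides it; move 26/9 to the remainder.
  remainder -2/9x_2^2 - 1/6x_2 + 26/9 ≠ 0; add h_5 = -2/9x_2^2 - 1/6x_2 + 26/9 to the basis.

S(f_2,f_3): lcm = x_1x_2. S = 31/20x_1 - 8/5x_2^2 + 19/10x_2 + 571/20.
  leading term x_1: subtract (-31/36)·h_4 from 31/20x_1 - 8/5x_2^2 + 19/10x_2 + 571/20 → -2/9x_2^2 - 1/6x_2 + 26/9
  leading term x_2^2: subtract (1)·h_5 from -2/9x_2^2 - 1/6x_2 + 26/9 → 0
  remainder 0.

S(f_1,h_4): lcm = x_1x_2. S = 8/9x_2^3 - 4/3x_2^2 - 149/9x_2 + 12.
  leading term x_2^3: subtract (-4x_2)·h_5 from 8/9x_2^3 - 4/3x_2^2 - 149/9x_2 + 12 → -2x_2^2 - 5x_2 + 12
  leading term x_2^2: subtract (9)·h_5 from -2x_2^2 - 5x_2 + 12 → -7/2x_2 - 14
  leading term x_2: no divisor's leading term divides it; move -7/2x_2 to the remainder.
  leading term 1: no divisor's leading term divides it; move -14 to the remainder.
  remainder -7/2x_2 - 14 ≠ 0; add h_6 = -7/2x_2 - 14 to the basis.

S(f_2,h_4): lcm = x_1x_2. S = 9/5x_1 + 8/9x_2^3 - 44/15x_2^2 - 637/45x_2 + 209/5.
  leading term x_1: subtract (-1)·h_4 from 9/5x_1 + 8/9x_2^3 - 44/15x_2^2 - 637/45x_2 + 209/5 → 8/9x_2^3 - 4/3x_2^2 - 149/9x_2 + 12
  leading term x_2^3: subtract (-4x_2)·h_5 from 8/9x_2^3 - 4/3x_2^2 - 149/9x_2 + 12 → -2x_2^2 - 5x_2 + 12
  leading term x_2^2: subtract (9)·h_5 from -2x_2^2 - 5x_2 + 12 → -7/2x_2 - 14
  leading term x_2: subtract (1)·h_6 from -7/2x_2 - 14 → 0
  remainder 0.

S(f_3,h_4): lcm = x_1x_2. S = 1/4x_1 + 8/9x_2^3 - 4/3x_2^2 - 289/18x_2 + 53/4.
  leading term x_1: subtract (-5/36)·h_4 from 1/4x_1 + 8/9x_2^3 - 4/3x_2^2 - 289/18x_2 + 53/4 → 8/9x_2^3 - 10/9x_2^2 - 295/18x_2 + 82/9
  leading term x_2^3: subtract (-4x_2)·h_5 from 8/9x_2^3 - 10/9x_2^2 - 295/18x_2 + 82/9 → -16/9x_2^2 - 29/6x_2 + 82/9
  leading term x_2^2: subtract (8)·h_5 from -16/9x_2^2 - 29/6x_2 + 82/9 → -7/2x_2 - 14
  leading term x_2: subtract (1)·h_6 from -7/2x_2 - 14 → 0
  remainder 0.

S(f_1,h_5): lcm = x_1x_2^2. S = -3/4x_1x_2 + 13x_1 + 12x_2.
  leading term x_1x_2: subtract (3/44)·f_1 from -3/4x_1x_2 + 13x_1 + 12x_2 → 13x_1 + 12x_2 + 9
  leading term x_1: subtract (-65/9)·h_4 from 13x_1 + 12x_2 + 9 → 104/9x_2^2 - 16/3x_2 - 1856/9
  leading term x_2^2: subtract (-52)·h_5 from 104/9x_2^2 - 16/3x_2 - 1856/9 → -14x_2 - 56
  leading term x_2: subtract (4)·h_6 from -14x_2 - 56 → 0
  remainder 0.

S(f_2,h_5): lcm = x_1x_2^2. S = 21/20x_1x_2 + 13x_1 - 8/5x_2^3 + 12/5x_2^2 + 209/5x_2.
  leading term x_1x_2: subtract (-21/220)·f_1 from 21/20x_1x_2 + 13x_1 - 8/5x_2^3 + 12/5x_2^2 + 209/5x_2 → 13x_1 - 8/5x_2^3 + 12/5x_2^2 + 209/5x_2 - 63/5
  leading term x_1: subtract (-65/9)·h_4 from 13x_1 - 8/5x_2^3 + 12/5x_2^2 + 209/5x_2 - 63/5 → -8/5x_2^3 + 628/45x_2^2 + 367/15x_2 - 10252/45
  leading term x_2^3: subtract (36/5x_2)·h_5 from -8/5x_2^3 + 628/45x_2^2 + 367/15x_2 - 10252/45 → 682/45x_2^2 + 11/3x_2 - 10252/45
  leading term x_2^2: subtract (-341/5)·h_5 from 682/45x_2^2 + 11/3x_2 - 10252/45 → -77/10x_2 - 154/5
  leading term x_2: subtract (11/5)·h_6 from -77/10x_2 - 154/5 → 0
  remainder 0.

S(f_3,h_5): lcm = x_1x_2^2. S = -1/2x_1x_2 + 13x_1 + 1/2x_2^2 + 53/4x_2.
  leading term x_1x_2: subtract (1/22)·f_1 from -1/2x_1x_2 + 13x_1 + 1/2x_2^2 + 53/4x_2 → 13x_1 + 1/2x_2^2 + 53/4x_2 + 6
  leading term x_1: subtract (-65/9)·h_4 from 13x_1 + 1/2x_2^2 + 53/4x_2 + 6 → 217/18x_2^2 - 49/12x_2 - 1883/9
  leading term x_2^2: subtract (-217/4)·h_5 from 217/18x_2^2 - 49/12x_2 - 1883/9 → -105/8x_2 - 105/2
  leading term x_2: subtract (15/4)·h_6 from -105/8x_2 - 105/2 → 0
  remainder 0.

S(h_4,h_5): leading monomials are coprime, so the S-polynomial reduces to 0 (Buchberger's first criterion).
S(f_1,h_6): lcm = x_1x_2. S = -4x_1 + 12.
  leading term x_1: subtract (20/9)·h_4 from -4x_1 + 12 → -32/9x_2^2 + 16/3x_2 + 704/9
  leading term x_2^2: subtract (16)·h_5 from -32/9x_2^2 + 16/3x_2 + 704/9 → 8x_2 + 32
  leading term x_2: subtract (-16/7)·h_6 from 8x_2 + 32 → 0
  remainder 0.

S(f_2,h_6): lcm = x_1x_2. S = -11/5x_1 - 8/5x_2^2 + 12/5x_2 + 209/5.
  leading term x_1: subtract (11/9)·h_4 from -11/5x_1 - 8/5x_2^2 + 12/5x_2 + 209/5 → -32/9x_2^2 + 16/3x_2 + 704/9
  leading term x_2^2: subtract (16)·h_5 from -32/9x_2^2 + 16/3x_2 + 704/9 → 8x_2 + 32
  leading term x_2: subtract (-16/7)·h_6 from 8x_2 + 32 → 0
  remainder 0.

S(f_3,h_6): lcm = x_1x_2. S = -15/4x_1 + 1/2x_2 + 53/4.
  leading term x_1: subtract (25/12)·h_4 from -15/4x_1 + 1/2x_2 + 53/4 → -10/3x_2^2 + 11/2x_2 + 226/3
  leading term x_2^2: subtract (15)·h_5 from -10/3x_2^2 + 11/2x_2 + 226/3 → 8x_2 + 32
  leading term x_2: subtract (-16/7)·h_6 from 8x_2 + 32 → 0
  remainder 0.

S(h_4,h_6): leading monomials are coprime, so the S-polynomial reduces to 0 (Buchberger's first criterion).
S(h_5,h_6): lcm = x_2^2. S = -13/4x_2 - 13.
  leading term x_2: subtract (13/14)·h_6 from -13/4x_2 - 13 → 0
  remainder 0.

Every S-polynomial of the final basis reduces to 0, so we have a Gröbner basis.
Inter-reduce: drop elements whose leading term is divisible by another's, tail-reduce, and make monic.
Reduced Gröbner basis: {x_1 - 3, x_2 + 4}.

The lex basis is triangular: the last element involves only x_2. Solving x_2 + 4 = 0 gives x_2 ∈ {-4}; substituting each value into the earlier elements determines the remaining variables.
  x_2 = -4: the earlier basis element becomes x_1 - 3 = 0, giving x_1 = 3 — point (3, -4).
Each listed point satisfies every original equation (direct substitution).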